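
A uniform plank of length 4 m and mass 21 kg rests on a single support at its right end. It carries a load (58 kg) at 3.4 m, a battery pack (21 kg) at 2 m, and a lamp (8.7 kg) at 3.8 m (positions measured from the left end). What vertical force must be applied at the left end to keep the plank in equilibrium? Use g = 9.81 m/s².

F ≈ 296 N

Take moments about the right end.
Beam weight: 21 × 9.81 = 206 N down at 2 m → arm 2 m, τ = 206 × 2 = 412 N·m counterclockwise.
Load: 58 × 9.81 = 569 N down at 3.4 m → arm 0.6 m, τ = 569 × 0.6 = 341.4 N·m counterclockwise.
Battery pack: 21 × 9.81 = 206 N down at 2 m → arm 2 m, τ = 206 × 2 = 412 N·m counterclockwise.
Lamp: 8.7 × 9.81 = 85.35 N down at 3.8 m → arm 0.2 m, τ = 85.35 × 0.2 = 17.07 N·m counterclockwise.
Net moment of the loads = 1182 N·m counterclockwise.
The upward force F acts at the left end, arm 4 m, giving F × 4 clockwise.
Balancing moments: F × 4 = 1182, giving F = 1182 / 4 = 296 N.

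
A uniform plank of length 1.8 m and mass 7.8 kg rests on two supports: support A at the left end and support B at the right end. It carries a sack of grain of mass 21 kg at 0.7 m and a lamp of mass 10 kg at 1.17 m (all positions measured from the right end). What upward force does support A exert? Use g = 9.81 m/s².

Choose support B as the axis so its reaction then has zero moment arm.
Beam weight: 7.8 × 9.81 = 76.52 N down at 0.9 m → arm 0.9 m, τ = 76.52 × 0.9 = 68.87 N·m counterclockwise.
Sack of grain: 21 × 9.81 = 206 N down at 0.7 m → arm 0.7 m, τ = 206 × 0.7 = 144.2 N·m counterclockwise.
Lamp: 10 × 9.81 = 98.1 N down at 1.17 m → arm 1.17 m, τ = 98.1 × 1.17 = 114.8 N·m counterclockwise.
Net load moment about support B = 327.9 N·m counterclockwise.
Reaction R at support A is upward at 1.8 m, arm 1.8 m → moment R × 1.8 clockwise.
For rotational equilibrium, R × 1.8 = 327.9, so R = 182 N.

R_A ≈ 182 N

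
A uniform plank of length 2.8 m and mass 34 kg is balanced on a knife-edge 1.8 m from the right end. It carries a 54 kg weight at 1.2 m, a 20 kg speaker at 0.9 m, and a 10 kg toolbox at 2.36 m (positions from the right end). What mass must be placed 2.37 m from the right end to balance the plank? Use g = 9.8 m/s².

m ≈ 102 kg

Sum moments about the knife-edge (at 1.8 m from the right end) (the support reaction has zero arm there).
Beam weight: 34 × 9.8 = 333.2 N down at 1.4 m → arm 0.4 m, τ = 333.2 × 0.4 = 133.3 N·m clockwise.
Weight: 54 × 9.8 = 529.2 N down at 1.2 m → arm 0.6 m, τ = 529.2 × 0.6 = 317.5 N·m clockwise.
Speaker: 20 × 9.8 = 196 N down at 0.9 m → arm 0.9 m, τ = 196 × 0.9 = 176.4 N·m clockwise.
Toolbox: 10 × 9.8 = 98 N down at 2.36 m → arm 0.56 m, τ = 98 × 0.56 = 54.88 N·m counterclockwise.
Net moment of known loads = 572.3 N·m clockwise.
An unknown mass m at 2.37 m has arm 0.57 m; its moment is m·g·0.57 counterclockwise.
Balancing moments: m × 9.8 × 0.57 = 572.3, giving m = 572.3 / (9.8 × 0.57) = 102 kg.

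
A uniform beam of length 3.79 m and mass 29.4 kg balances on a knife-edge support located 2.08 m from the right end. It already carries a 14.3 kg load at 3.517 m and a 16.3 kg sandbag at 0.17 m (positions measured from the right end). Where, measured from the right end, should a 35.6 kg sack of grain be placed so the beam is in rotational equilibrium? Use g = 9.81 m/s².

x ≈ 2.53 m from the right end

Taking torques about the knife-edge support (at 2.08 m from the right end):
Beam weight: 29.4 × 9.81 = 288.4 N down at 1.895 m → arm 0.185 m, τ = 288.4 × 0.185 = 53.35 N·m clockwise.
Load: 14.3 × 9.81 = 140.3 N down at 3.517 m → arm 1.437 m, τ = 140.3 × 1.437 = 201.6 N·m counterclockwise.
Sandbag: 16.3 × 9.81 = 159.9 N down at 0.17 m → arm 1.91 m, τ = 159.9 × 1.91 = 305.4 N·m clockwise.
Net moment of existing loads = 157.1 N·m clockwise.
The sack of grain weighs 35.6 × 9.81 = 349.2 N and must supply an equal counterclockwise moment, so its lever arm about the knife-edge support is 157.1 / 349.2 = 0.45 m.
That puts it at 2.08 + 0.45 = 2.53 m from the right end.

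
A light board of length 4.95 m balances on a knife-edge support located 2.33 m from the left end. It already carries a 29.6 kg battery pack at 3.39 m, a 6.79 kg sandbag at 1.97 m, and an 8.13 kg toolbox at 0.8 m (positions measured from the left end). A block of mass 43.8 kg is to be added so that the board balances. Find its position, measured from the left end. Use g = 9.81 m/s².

Sum moments about the knife-edge support (at 2.33 m from the left end) (the support reaction has zero arm there).
Battery pack: 29.6 × 9.81 = 290.4 N down at 3.39 m → arm 1.06 m, τ = 290.4 × 1.06 = 307.8 N·m clockwise.
Sandbag: 6.79 × 9.81 = 66.61 N down at 1.97 m → arm 0.36 m, τ = 66.61 × 0.36 = 23.98 N·m counterclockwise.
Toolbox: 8.13 × 9.81 = 79.76 N down at 0.8 m → arm 1.53 m, τ = 79.76 × 1.53 = 122 N·m counterclockwise.
Net moment of existing loads = 161.8 N·m clockwise.
The block weighs 43.8 × 9.81 = 429.7 N and must supply an equal counterclockwise moment, so its lever arm about the knife-edge support is 161.8 / 429.7 = 0.377 m.
That puts it at 2.33 − 0.377 = 1.95 m from the left end.

x ≈ 1.95 m from the left end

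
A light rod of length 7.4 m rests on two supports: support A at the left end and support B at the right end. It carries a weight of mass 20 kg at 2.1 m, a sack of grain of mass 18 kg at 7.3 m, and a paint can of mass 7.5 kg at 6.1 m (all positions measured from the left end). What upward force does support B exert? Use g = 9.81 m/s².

Take moments about support A.
Weight: 20 × 9.81 = 196.2 N down at 2.1 m → arm 2.1 m, τ = 196.2 × 2.1 = 412 N·m clockwise.
Sack of grain: 18 × 9.81 = 176.6 N down at 7.3 m → arm 7.3 m, τ = 176.6 × 7.3 = 1289 N·m clockwise.
Paint can: 7.5 × 9.81 = 73.58 N down at 6.1 m → arm 6.1 m, τ = 73.58 × 6.1 = 448.8 N·m clockwise.
Net load moment about support A = 2150 N·m clockwise.
Reaction R at support B is upward at 7.4 m, arm 7.4 m → moment R × 7.4 counterclockwise.
Στ = 0 ⇒ R × 7.4 = 2150 ⇒ R = 291 N.

R_B ≈ 291 N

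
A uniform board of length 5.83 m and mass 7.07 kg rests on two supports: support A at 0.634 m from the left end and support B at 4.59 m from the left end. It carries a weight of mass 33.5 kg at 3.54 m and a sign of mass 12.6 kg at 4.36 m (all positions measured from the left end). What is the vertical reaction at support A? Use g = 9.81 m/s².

Taking torques about support B:
Beam weight: 7.07 × 9.81 = 69.36 N down at 2.915 m → arm 1.675 m, τ = 69.36 × 1.675 = 116.2 N·m counterclockwise.
Weight: 33.5 × 9.81 = 328.6 N down at 3.54 m → arm 1.05 m, τ = 328.6 × 1.05 = 345 N·m counterclockwise.
Sign: 12.6 × 9.81 = 123.6 N down at 4.36 m → arm 0.23 m, τ = 123.6 × 0.23 = 28.43 N·m counterclockwise.
Net load moment about support B = 489.6 N·m counterclockwise.
Reaction R at support A is upward at 0.634 m, arm 3.956 m → moment R × 3.956 clockwise.
Στ = 0 ⇒ R × 3.956 = 489.6 ⇒ R = 124 N.

R_A ≈ 124 N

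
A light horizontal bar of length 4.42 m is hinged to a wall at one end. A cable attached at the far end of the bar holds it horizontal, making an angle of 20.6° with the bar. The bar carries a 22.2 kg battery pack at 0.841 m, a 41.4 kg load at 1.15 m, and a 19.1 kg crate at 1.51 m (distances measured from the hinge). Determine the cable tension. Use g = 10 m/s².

T ≈ 612 N

About the hinge:
Battery pack: 22.2 × 10 = 222 N down at 0.841 m → arm 0.841 m, τ = 222 × 0.841 = 186.7 N·m clockwise.
Load: 41.4 × 10 = 414 N down at 1.15 m → arm 1.15 m, τ = 414 × 1.15 = 476.1 N·m clockwise.
Crate: 19.1 × 10 = 191 N down at 1.51 m → arm 1.51 m, τ = 191 × 1.51 = 288.4 N·m clockwise.
Total clockwise load moment = 951.2 N·m.
The cable tension T acts at 4.42 m; only its component perpendicular to the bar, T sinθ, produces torque. sin 20.6° = 0.3518.
For rotational equilibrium, T × 4.42 × 0.3518 = 951.2, so T = 951.2 / 1.555 = 612 N.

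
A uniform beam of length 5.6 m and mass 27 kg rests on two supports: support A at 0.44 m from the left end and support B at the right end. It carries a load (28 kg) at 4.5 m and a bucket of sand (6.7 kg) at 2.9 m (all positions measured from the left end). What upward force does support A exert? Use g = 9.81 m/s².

R_A ≈ 237 N

About support B:
Beam weight: 27 × 9.81 = 264.9 N down at 2.8 m → arm 2.8 m, τ = 264.9 × 2.8 = 741.7 N·m counterclockwise.
Load: 28 × 9.81 = 274.7 N down at 4.5 m → arm 1.1 m, τ = 274.7 × 1.1 = 302.2 N·m counterclockwise.
Bucket of sand: 6.7 × 9.81 = 65.73 N down at 2.9 m → arm 2.7 m, τ = 65.73 × 2.7 = 177.5 N·m counterclockwise.
Net load moment about support B = 1221 N·m counterclockwise.
Reaction R at support A is upward at 0.44 m, arm 5.16 m → moment R × 5.16 clockwise.
Balancing moments: R × 5.16 = 1221, giving R = 237 N.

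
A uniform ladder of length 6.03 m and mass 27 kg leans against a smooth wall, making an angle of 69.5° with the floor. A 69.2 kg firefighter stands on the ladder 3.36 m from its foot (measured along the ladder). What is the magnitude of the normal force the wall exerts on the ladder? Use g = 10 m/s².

N_wall ≈ 195 N

Take moments about the foot of the ladder.
Ladder weight 27×10 = 270 N acts at 3.015 m along the ladder; its horizontal arm is 3.015·cos69.5° = 1.056 m → τ = 285.1 N·m clockwise.
Firefighter: 69.2×10 = 692 N at 3.36 m → arm 1.177 m → τ = 814.5 N·m clockwise.
Wall normal N acts horizontally at the top; its moment arm is the height L sinθ = 6.03·sin69.5° = 5.648 m, counterclockwise.
Setting net torque to zero: N × 5.648 = 1100 → N = 195 N.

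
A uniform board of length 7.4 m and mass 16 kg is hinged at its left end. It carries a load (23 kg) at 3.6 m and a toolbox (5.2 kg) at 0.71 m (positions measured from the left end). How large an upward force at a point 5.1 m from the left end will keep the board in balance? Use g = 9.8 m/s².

F ≈ 280 N

Take moments about the left end.
Beam weight: 16 × 9.8 = 156.8 N down at 3.7 m → arm 3.7 m, τ = 156.8 × 3.7 = 580.2 N·m clockwise.
Load: 23 × 9.8 = 225.4 N down at 3.6 m → arm 3.6 m, τ = 225.4 × 3.6 = 811.4 N·m clockwise.
Toolbox: 5.2 × 9.8 = 50.96 N down at 0.71 m → arm 0.71 m, τ = 50.96 × 0.71 = 36.18 N·m clockwise.
Net moment of the loads = 1428 N·m clockwise.
The upward force F acts at a point 5.1 m from the left end, arm 5.1 m, giving F × 5.1 counterclockwise.
Στ = 0 ⇒ F × 5.1 = 1428 ⇒ F = 1428 / 5.1 = 280 N.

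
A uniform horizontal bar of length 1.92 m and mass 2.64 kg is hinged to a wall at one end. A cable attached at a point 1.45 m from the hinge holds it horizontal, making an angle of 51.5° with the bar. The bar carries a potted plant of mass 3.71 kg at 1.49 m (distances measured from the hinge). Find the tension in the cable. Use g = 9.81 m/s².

T ≈ 69.7 N

Sum moments about the hinge (the unknown hinge reaction has zero arm there).
Beam weight: 2.64 × 9.81 = 25.9 N down at 0.96 m → arm 0.96 m, τ = 25.9 × 0.96 = 24.86 N·m clockwise.
Potted plant: 3.71 × 9.81 = 36.4 N down at 1.49 m → arm 1.49 m, τ = 36.4 × 1.49 = 54.24 N·m clockwise.
Total clockwise load moment = 79.1 N·m.
The cable tension T acts at 1.45 m; only its component perpendicular to the bar, T sinθ, produces torque. sin 51.5° = 0.7826.
Setting net torque to zero: T × 1.45 × 0.7826 = 79.1 → T = 79.1 / 1.135 = 69.7 N.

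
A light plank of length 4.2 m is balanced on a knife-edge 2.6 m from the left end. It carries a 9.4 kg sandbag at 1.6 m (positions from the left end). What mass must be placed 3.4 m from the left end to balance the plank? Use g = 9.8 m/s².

About the knife-edge (at 2.6 m from the left end):
Sandbag: 9.4 × 9.8 = 92.12 N down at 1.6 m → arm 1 m, τ = 92.12 × 1 = 92.12 N·m counterclockwise.
Net moment of known loads = 92.12 N·m counterclockwise.
An unknown mass m at 3.4 m has arm 0.8 m; its moment is m·g·0.8 clockwise.
Setting net torque to zero: m × 9.8 × 0.8 = 92.12 → m = 92.12 / (9.8 × 0.8) = 11.8 kg.

m ≈ 11.8 kg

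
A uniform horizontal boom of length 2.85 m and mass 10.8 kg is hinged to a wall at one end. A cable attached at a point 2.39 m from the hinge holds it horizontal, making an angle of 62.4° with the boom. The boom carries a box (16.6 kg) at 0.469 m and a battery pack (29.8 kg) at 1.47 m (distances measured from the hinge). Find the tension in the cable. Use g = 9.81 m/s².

Take moments about the hinge.
Beam weight: 10.8 × 9.81 = 105.9 N down at 1.425 m → arm 1.425 m, τ = 105.9 × 1.425 = 150.9 N·m clockwise.
Box: 16.6 × 9.81 = 162.8 N down at 0.469 m → arm 0.469 m, τ = 162.8 × 0.469 = 76.35 N·m clockwise.
Battery pack: 29.8 × 9.81 = 292.3 N down at 1.47 m → arm 1.47 m, τ = 292.3 × 1.47 = 429.7 N·m clockwise.
Total clockwise load moment = 657 N·m.
The cable tension T acts at 2.39 m; only its component perpendicular to the boom, T sinθ, produces torque. sin 62.4° = 0.8862.
Στ = 0 ⇒ T × 2.39 × 0.8862 = 657 ⇒ T = 657 / 2.118 = 310 N.

T ≈ 310 N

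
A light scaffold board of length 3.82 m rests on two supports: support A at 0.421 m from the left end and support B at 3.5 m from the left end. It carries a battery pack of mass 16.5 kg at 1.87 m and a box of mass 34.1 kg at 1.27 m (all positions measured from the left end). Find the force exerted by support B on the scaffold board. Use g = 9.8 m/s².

Taking torques about support A:
Battery pack: 16.5 × 9.8 = 161.7 N down at 1.87 m → arm 1.449 m, τ = 161.7 × 1.449 = 234.3 N·m clockwise.
Box: 34.1 × 9.8 = 334.2 N down at 1.27 m → arm 0.849 m, τ = 334.2 × 0.849 = 283.7 N·m clockwise.
Net load moment about support A = 518 N·m clockwise.
Reaction R at support B is upward at 3.5 m, arm 3.079 m → moment R × 3.079 counterclockwise.
Στ = 0 ⇒ R × 3.079 = 518 ⇒ R = 168 N.

R_B ≈ 168 N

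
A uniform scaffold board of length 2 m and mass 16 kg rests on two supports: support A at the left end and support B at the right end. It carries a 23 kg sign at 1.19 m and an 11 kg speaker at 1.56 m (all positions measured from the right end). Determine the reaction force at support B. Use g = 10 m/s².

R_B ≈ 197 N

About support A:
Beam weight: 16 × 10 = 160 N down at 1 m → arm 1 m, τ = 160 × 1 = 160 N·m clockwise.
Sign: 23 × 10 = 230 N down at 1.19 m → arm 0.81 m, τ = 230 × 0.81 = 186.3 N·m clockwise.
Speaker: 11 × 10 = 110 N down at 1.56 m → arm 0.44 m, τ = 110 × 0.44 = 48.4 N·m clockwise.
Net load moment about support A = 394.7 N·m clockwise.
Reaction R at support B is upward at 0 m, arm 2 m → moment R × 2 counterclockwise.
Setting net torque to zero: R × 2 = 394.7 → R = 197 N.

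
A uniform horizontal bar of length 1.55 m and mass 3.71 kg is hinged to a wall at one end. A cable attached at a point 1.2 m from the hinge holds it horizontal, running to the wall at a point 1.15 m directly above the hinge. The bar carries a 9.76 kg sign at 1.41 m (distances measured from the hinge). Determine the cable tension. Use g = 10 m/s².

Sum moments about the hinge (the unknown hinge reaction has zero arm there).
Beam weight: 3.71 × 10 = 37.1 N down at 0.775 m → arm 0.775 m, τ = 37.1 × 0.775 = 28.75 N·m clockwise.
Sign: 9.76 × 10 = 97.6 N down at 1.41 m → arm 1.41 m, τ = 97.6 × 1.41 = 137.6 N·m clockwise.
Total clockwise load moment = 166.3 N·m.
The cable tension T acts at 1.2 m; only its component perpendicular to the bar, T sinθ, produces torque. sinθ = h/√(h²+d²) = 1.15/√(1.15²+1.2²) = 0.6919.
Balancing moments: T × 1.2 × 0.6919 = 166.3, giving T = 166.3 / 0.8303 = 200 N.

T ≈ 200 N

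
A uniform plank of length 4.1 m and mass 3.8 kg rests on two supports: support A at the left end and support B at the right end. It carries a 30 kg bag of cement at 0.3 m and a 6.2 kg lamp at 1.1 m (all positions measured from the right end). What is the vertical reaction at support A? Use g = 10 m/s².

R_A ≈ 57.6 N

About support B:
Beam weight: 3.8 × 10 = 38 N down at 2.05 m → arm 2.05 m, τ = 38 × 2.05 = 77.9 N·m counterclockwise.
Bag of cement: 30 × 10 = 300 N down at 0.3 m → arm 0.3 m, τ = 300 × 0.3 = 90 N·m counterclockwise.
Lamp: 6.2 × 10 = 62 N down at 1.1 m → arm 1.1 m, τ = 62 × 1.1 = 68.2 N·m counterclockwise.
Net load moment about support B = 236.1 N·m counterclockwise.
Reaction R at support A is upward at 4.1 m, arm 4.1 m → moment R × 4.1 clockwise.
Setting net torque to zero: R × 4.1 = 236.1 → R = 57.6 N.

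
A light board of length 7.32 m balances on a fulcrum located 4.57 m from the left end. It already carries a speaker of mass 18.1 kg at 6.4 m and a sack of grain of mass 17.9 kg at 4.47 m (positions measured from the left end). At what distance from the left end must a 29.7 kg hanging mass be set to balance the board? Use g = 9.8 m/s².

x ≈ 3.52 m from the left end

Choose the fulcrum (at 4.57 m from the left end) as the axis so the support reaction has zero arm there.
Speaker: 18.1 × 9.8 = 177.4 N down at 6.4 m → arm 1.83 m, τ = 177.4 × 1.83 = 324.6 N·m clockwise.
Sack of grain: 17.9 × 9.8 = 175.4 N down at 4.47 m → arm 0.1 m, τ = 175.4 × 0.1 = 17.54 N·m counterclockwise.
Net moment of existing loads = 307.1 N·m clockwise.
The hanging mass weighs 29.7 × 9.8 = 291.1 N and must supply an equal counterclockwise moment, so its lever arm about the fulcrum is 307.1 / 291.1 = 1.05 m.
That puts it at 4.57 − 1.05 = 3.52 m from the left end.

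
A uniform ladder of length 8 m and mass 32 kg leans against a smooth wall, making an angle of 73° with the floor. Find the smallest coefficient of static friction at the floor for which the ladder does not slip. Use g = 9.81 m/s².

μ_min ≈ 0.153

Taking torques about the foot of the ladder:
Ladder weight 32×9.81 = 313.9 N acts at 4 m along the ladder; its horizontal arm is 4·cos73° = 1.169 m → τ = 366.9 N·m clockwise.
Wall normal N acts horizontally at the top; its moment arm is the height L sinθ = 8·sin73° = 7.65 m, counterclockwise.
For rotational equilibrium, N × 7.65 = 366.9, so N = 47.96 N.
ΣFx = 0 ⇒ f = N_wall = 47.96 N. ΣFy = 0 ⇒ N_floor = 313.9 N.
μ_min = f / N_floor = 47.96 / 313.9 = 0.153.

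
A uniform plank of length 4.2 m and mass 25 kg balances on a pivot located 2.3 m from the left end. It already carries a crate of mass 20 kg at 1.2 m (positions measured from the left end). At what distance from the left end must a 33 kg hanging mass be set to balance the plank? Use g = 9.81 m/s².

Choose the pivot (at 2.3 m from the left end) as the axis so the support reaction has zero arm there.
Beam weight: 25 × 9.81 = 245.2 N down at 2.1 m → arm 0.2 m, τ = 245.2 × 0.2 = 49.04 N·m counterclockwise.
Crate: 20 × 9.81 = 196.2 N down at 1.2 m → arm 1.1 m, τ = 196.2 × 1.1 = 215.8 N·m counterclockwise.
Net moment of existing loads = 264.8 N·m counterclockwise.
The hanging mass weighs 33 × 9.81 = 323.7 N and must supply an equal clockwise moment, so its lever arm about the pivot is 264.8 / 323.7 = 0.818 m.
That puts it at 2.3 + 0.818 = 3.12 m from the left end.

x ≈ 3.12 m from the left end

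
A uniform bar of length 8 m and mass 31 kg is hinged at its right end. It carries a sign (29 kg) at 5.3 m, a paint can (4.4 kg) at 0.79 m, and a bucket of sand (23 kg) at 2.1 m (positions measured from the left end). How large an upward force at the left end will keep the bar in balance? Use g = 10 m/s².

Taking torques about the right end:
Beam weight: 31 × 10 = 310 N down at 4 m → arm 4 m, τ = 310 × 4 = 1240 N·m counterclockwise.
Sign: 29 × 10 = 290 N down at 5.3 m → arm 2.7 m, τ = 290 × 2.7 = 783 N·m counterclockwise.
Paint can: 4.4 × 10 = 44 N down at 0.79 m → arm 7.21 m, τ = 44 × 7.21 = 317.2 N·m counterclockwise.
Bucket of sand: 23 × 10 = 230 N down at 2.1 m → arm 5.9 m, τ = 230 × 5.9 = 1357 N·m counterclockwise.
Net moment of the loads = 3697 N·m counterclockwise.
The upward force F acts at the left end, arm 8 m, giving F × 8 clockwise.
Balancing moments: F × 8 = 3697, giving F = 3697 / 8 = 462 N.

F ≈ 462 N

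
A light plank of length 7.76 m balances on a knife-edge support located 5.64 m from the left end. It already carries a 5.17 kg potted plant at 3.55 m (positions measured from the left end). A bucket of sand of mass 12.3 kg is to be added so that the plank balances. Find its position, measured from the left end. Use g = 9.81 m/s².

Choose the knife-edge support (at 5.64 m from the left end) as the axis so the support reaction has zero arm there.
Potted plant: 5.17 × 9.81 = 50.72 N down at 3.55 m → arm 2.09 m, τ = 50.72 × 2.09 = 106 N·m counterclockwise.
Net moment of existing loads = 106 N·m counterclockwise.
The bucket of sand weighs 12.3 × 9.81 = 120.7 N and must supply an equal clockwise moment, so its lever arm about the knife-edge support is 106 / 120.7 = 0.878 m.
That puts it at 5.64 + 0.878 = 6.52 m from the left end.

x ≈ 6.52 m from the left end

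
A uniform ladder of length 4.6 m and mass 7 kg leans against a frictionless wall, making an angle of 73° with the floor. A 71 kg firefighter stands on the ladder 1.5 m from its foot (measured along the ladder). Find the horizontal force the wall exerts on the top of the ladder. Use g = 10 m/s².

Taking torques about the foot of the ladder:
Ladder weight 7×10 = 70 N acts at 2.3 m along the ladder; its horizontal arm is 2.3·cos73° = 0.6725 m → τ = 47.07 N·m clockwise.
Firefighter: 71×10 = 710 N at 1.5 m → arm 0.4386 m → τ = 311.4 N·m clockwise.
Wall normal N acts horizontally at the top; its moment arm is the height L sinθ = 4.6·sin73° = 4.399 m, counterclockwise.
Balancing moments: N × 4.399 = 358.5, giving N = 81.5 N.

N_wall ≈ 81.5 N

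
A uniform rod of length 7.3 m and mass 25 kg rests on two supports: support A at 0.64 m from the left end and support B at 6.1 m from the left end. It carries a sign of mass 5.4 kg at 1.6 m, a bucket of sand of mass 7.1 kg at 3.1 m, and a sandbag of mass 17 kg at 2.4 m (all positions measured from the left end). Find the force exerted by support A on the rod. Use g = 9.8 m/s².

Sum moments about support B (its reaction then has zero moment arm).
Beam weight: 25 × 9.8 = 245 N down at 3.65 m → arm 2.45 m, τ = 245 × 2.45 = 600.2 N·m counterclockwise.
Sign: 5.4 × 9.8 = 52.92 N down at 1.6 m → arm 4.5 m, τ = 52.92 × 4.5 = 238.1 N·m counterclockwise.
Bucket of sand: 7.1 × 9.8 = 69.58 N down at 3.1 m → arm 3 m, τ = 69.58 × 3 = 208.7 N·m counterclockwise.
Sandbag: 17 × 9.8 = 166.6 N down at 2.4 m → arm 3.7 m, τ = 166.6 × 3.7 = 616.4 N·m counterclockwise.
Net load moment about support B = 1663 N·m counterclockwise.
Reaction R at support A is upward at 0.64 m, arm 5.46 m → moment R × 5.46 clockwise.
For rotational equilibrium, R × 5.46 = 1663, so R = 305 N.

R_A ≈ 305 N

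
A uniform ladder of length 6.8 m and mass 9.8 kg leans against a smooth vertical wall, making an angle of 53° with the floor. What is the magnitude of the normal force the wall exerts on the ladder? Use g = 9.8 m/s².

About the foot of the ladder:
Ladder weight 9.8×9.8 = 96.04 N acts at 3.4 m along the ladder; its horizontal arm is 3.4·cos53° = 2.046 m → τ = 196.5 N·m clockwise.
Wall normal N acts horizontally at the top; its moment arm is the height L sinθ = 6.8·sin53° = 5.431 m, counterclockwise.
Setting net torque to zero: N × 5.431 = 196.5 → N = 36.2 N.

N_wall ≈ 36.2 N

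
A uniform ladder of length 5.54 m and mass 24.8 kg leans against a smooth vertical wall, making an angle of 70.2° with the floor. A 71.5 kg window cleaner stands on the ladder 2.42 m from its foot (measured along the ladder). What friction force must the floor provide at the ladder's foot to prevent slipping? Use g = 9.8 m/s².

Sum moments about the foot of the ladder (the floor normal and friction both act there and drop out).
Ladder weight 24.8×9.8 = 243 N acts at 2.77 m along the ladder; its horizontal arm is 2.77·cos70.2° = 0.9383 m → τ = 228 N·m clockwise.
Window cleaner: 71.5×9.8 = 700.7 N at 2.42 m → arm 0.8197 m → τ = 574.4 N·m clockwise.
Wall normal N acts horizontally at the top; its moment arm is the height L sinθ = 5.54·sin70.2° = 5.212 m, counterclockwise.
Στ = 0 ⇒ N × 5.212 = 802.4 ⇒ N = 154 N.
ΣFx = 0: friction at the foot balances the wall's push, so f = N_wall = 154 N.

f ≈ 154 N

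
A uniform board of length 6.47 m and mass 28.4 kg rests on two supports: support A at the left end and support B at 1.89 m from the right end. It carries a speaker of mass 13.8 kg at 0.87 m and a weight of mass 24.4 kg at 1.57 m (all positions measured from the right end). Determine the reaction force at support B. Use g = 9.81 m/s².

R_B ≈ 618 N

Choose support A as the axis so its reaction then has zero moment arm.
Beam weight: 28.4 × 9.81 = 278.6 N down at 3.235 m → arm 3.235 m, τ = 278.6 × 3.235 = 901.3 N·m clockwise.
Speaker: 13.8 × 9.81 = 135.4 N down at 0.87 m → arm 5.6 m, τ = 135.4 × 5.6 = 758.2 N·m clockwise.
Weight: 24.4 × 9.81 = 239.4 N down at 1.57 m → arm 4.9 m, τ = 239.4 × 4.9 = 1173 N·m clockwise.
Net load moment about support A = 2832 N·m clockwise.
Reaction R at support B is upward at 1.89 m, arm 4.58 m → moment R × 4.58 counterclockwise.
Στ = 0 ⇒ R × 4.58 = 2832 ⇒ R = 618 N.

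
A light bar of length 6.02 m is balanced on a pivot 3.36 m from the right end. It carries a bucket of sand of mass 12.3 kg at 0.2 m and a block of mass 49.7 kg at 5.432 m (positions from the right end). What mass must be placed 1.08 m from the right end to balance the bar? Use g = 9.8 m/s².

Choose the pivot (at 3.36 m from the right end) as the axis so the support reaction has zero arm there.
Bucket of sand: 12.3 × 9.8 = 120.5 N down at 0.2 m → arm 3.16 m, τ = 120.5 × 3.16 = 380.8 N·m clockwise.
Block: 49.7 × 9.8 = 487.1 N down at 5.432 m → arm 2.072 m, τ = 487.1 × 2.072 = 1009 N·m counterclockwise.
Net moment of known loads = 628.2 N·m counterclockwise.
An unknown mass m at 1.08 m has arm 2.28 m; its moment is m·g·2.28 clockwise.
Setting net torque to zero: m × 9.8 × 2.28 = 628.2 → m = 628.2 / (9.8 × 2.28) = 28.1 kg.

m ≈ 28.1 kg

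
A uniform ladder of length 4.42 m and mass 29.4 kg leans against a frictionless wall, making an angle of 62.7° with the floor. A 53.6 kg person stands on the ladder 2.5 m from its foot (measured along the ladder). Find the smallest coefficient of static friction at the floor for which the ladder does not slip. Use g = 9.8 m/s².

Choose the foot of the ladder as the axis so the floor normal and friction both act there and drop out.
Ladder weight 29.4×9.8 = 288.1 N acts at 2.21 m along the ladder; its horizontal arm is 2.21·cos62.7° = 1.014 m → τ = 292.1 N·m clockwise.
Person: 53.6×9.8 = 525.3 N at 2.5 m → arm 1.147 m → τ = 602.5 N·m clockwise.
Wall normal N acts horizontally at the top; its moment arm is the height L sinθ = 4.42·sin62.7° = 3.928 m, counterclockwise.
For rotational equilibrium, N × 3.928 = 894.6, so N = 227.7 N.
ΣFx = 0 ⇒ f = N_wall = 227.7 N. ΣFy = 0 ⇒ N_floor = 813.4 N.
μ_min = f / N_floor = 227.7 / 813.4 = 0.28.

μ_min ≈ 0.28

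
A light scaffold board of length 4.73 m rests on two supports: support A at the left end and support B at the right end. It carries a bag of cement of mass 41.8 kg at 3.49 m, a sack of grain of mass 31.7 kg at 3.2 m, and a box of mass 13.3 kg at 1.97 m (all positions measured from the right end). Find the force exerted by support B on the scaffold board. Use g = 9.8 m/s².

R_B ≈ 284 N

Taking torques about support A:
Bag of cement: 41.8 × 9.8 = 409.6 N down at 3.49 m → arm 1.24 m, τ = 409.6 × 1.24 = 507.9 N·m clockwise.
Sack of grain: 31.7 × 9.8 = 310.7 N down at 3.2 m → arm 1.53 m, τ = 310.7 × 1.53 = 475.4 N·m clockwise.
Box: 13.3 × 9.8 = 130.3 N down at 1.97 m → arm 2.76 m, τ = 130.3 × 2.76 = 359.6 N·m clockwise.
Net load moment about support A = 1343 N·m clockwise.
Reaction R at support B is upward at 0 m, arm 4.73 m → moment R × 4.73 counterclockwise.
For rotational equilibrium, R × 4.73 = 1343, so R = 284 N.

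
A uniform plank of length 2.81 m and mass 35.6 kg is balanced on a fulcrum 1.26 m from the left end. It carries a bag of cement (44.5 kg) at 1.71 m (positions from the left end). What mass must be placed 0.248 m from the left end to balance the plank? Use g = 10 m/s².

About the fulcrum (at 1.26 m from the left end):
Beam weight: 35.6 × 10 = 356 N down at 1.405 m → arm 0.145 m, τ = 356 × 0.145 = 51.62 N·m clockwise.
Bag of cement: 44.5 × 10 = 445 N down at 1.71 m → arm 0.45 m, τ = 445 × 0.45 = 200.2 N·m clockwise.
Net moment of known loads = 251.8 N·m clockwise.
An unknown mass m at 0.248 m has arm 1.012 m; its moment is m·g·1.012 counterclockwise.
For rotational equilibrium, m × 10 × 1.012 = 251.8, so m = 251.8 / (10 × 1.012) = 24.9 kg.

m ≈ 24.9 kg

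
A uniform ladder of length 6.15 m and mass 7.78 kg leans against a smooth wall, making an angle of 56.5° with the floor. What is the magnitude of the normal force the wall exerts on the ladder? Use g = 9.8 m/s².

Sum moments about the foot of the ladder (the floor normal and friction both act there and drop out).
Ladder weight 7.78×9.8 = 76.24 N acts at 3.075 m along the ladder; its horizontal arm is 3.075·cos56.5° = 1.697 m → τ = 129.4 N·m clockwise.
Wall normal N acts horizontally at the top; its moment arm is the height L sinθ = 6.15·sin56.5° = 5.128 m, counterclockwise.
Setting net torque to zero: N × 5.128 = 129.4 → N = 25.2 N.

N_wall ≈ 25.2 N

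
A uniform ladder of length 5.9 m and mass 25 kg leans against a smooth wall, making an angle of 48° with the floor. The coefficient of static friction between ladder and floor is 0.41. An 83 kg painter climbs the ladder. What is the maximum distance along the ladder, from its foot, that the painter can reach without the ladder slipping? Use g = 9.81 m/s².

d ≈ 2.61 m

Taking torques about the foot of the ladder:
Ladder weight 25×9.81 = 245.2 N acts at 2.95 m along the ladder; its horizontal arm is 2.95·cos48° = 1.974 m → τ = 484 N·m clockwise.
Painter weight 83×9.81 = 814.2 N at distance d → arm d·cos48° → τ = 814.2·d·0.6691 clockwise.
Wall normal N at the top has arm L sinθ = 4.385 m counterclockwise, so Στ = 0 gives N·4.385 = 484 + 544.8·d.
ΣFy = 0 ⇒ N_floor = 1059 N, so the maximum friction is μ_s·N_floor = 0.41×1059 = 434.2 N. ΣFx = 0 ⇒ N_wall = f, so at the slipping point N = 434.2 N.
Substituting: 434.2×4.385 = 484 + 544.8·d ⇒ d = (1904 − 484) / 544.8 = 2.61 m.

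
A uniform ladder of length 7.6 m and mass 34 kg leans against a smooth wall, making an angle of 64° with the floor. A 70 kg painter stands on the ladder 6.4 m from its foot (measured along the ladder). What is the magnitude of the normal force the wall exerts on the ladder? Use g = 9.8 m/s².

Taking torques about the foot of the ladder:
Ladder weight 34×9.8 = 333.2 N acts at 3.8 m along the ladder; its horizontal arm is 3.8·cos64° = 1.666 m → τ = 555.1 N·m clockwise.
Painter: 70×9.8 = 686 N at 6.4 m → arm 2.806 m → τ = 1925 N·m clockwise.
Wall normal N acts horizontally at the top; its moment arm is the height L sinθ = 7.6·sin64° = 6.831 m, counterclockwise.
Balancing moments: N × 6.831 = 2480, giving N = 363 N.

N_wall ≈ 363 N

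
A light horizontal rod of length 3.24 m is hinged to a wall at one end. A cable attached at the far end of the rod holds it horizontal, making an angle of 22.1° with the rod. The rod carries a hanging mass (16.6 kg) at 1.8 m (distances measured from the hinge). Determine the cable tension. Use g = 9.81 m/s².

Take moments about the hinge.
Hanging mass: 16.6 × 9.81 = 162.8 N down at 1.8 m → arm 1.8 m, τ = 162.8 × 1.8 = 293 N·m clockwise.
Total clockwise load moment = 293 N·m.
The cable tension T acts at 3.24 m; only its component perpendicular to the rod, T sinθ, produces torque. sin 22.1° = 0.3762.
Στ = 0 ⇒ T × 3.24 × 0.3762 = 293 ⇒ T = 293 / 1.219 = 240 N.

T ≈ 240 N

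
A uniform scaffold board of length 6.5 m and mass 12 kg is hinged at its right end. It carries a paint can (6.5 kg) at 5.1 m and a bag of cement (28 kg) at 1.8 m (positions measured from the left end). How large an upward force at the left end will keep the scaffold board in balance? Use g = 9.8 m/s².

Take moments about the right end.
Beam weight: 12 × 9.8 = 117.6 N down at 3.25 m → arm 3.25 m, τ = 117.6 × 3.25 = 382.2 N·m counterclockwise.
Paint can: 6.5 × 9.8 = 63.7 N down at 5.1 m → arm 1.4 m, τ = 63.7 × 1.4 = 89.18 N·m counterclockwise.
Bag of cement: 28 × 9.8 = 274.4 N down at 1.8 m → arm 4.7 m, τ = 274.4 × 4.7 = 1290 N·m counterclockwise.
Net moment of the loads = 1761 N·m counterclockwise.
The upward force F acts at the left end, arm 6.5 m, giving F × 6.5 clockwise.
Setting net torque to zero: F × 6.5 = 1761 → F = 1761 / 6.5 = 271 N.

F ≈ 271 N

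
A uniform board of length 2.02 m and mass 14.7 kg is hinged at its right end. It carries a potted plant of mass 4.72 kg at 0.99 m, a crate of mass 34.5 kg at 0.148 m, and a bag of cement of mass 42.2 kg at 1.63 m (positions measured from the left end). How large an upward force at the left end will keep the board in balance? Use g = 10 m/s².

Sum moments about the right end (the unknown pivot reaction has zero arm there).
Beam weight: 14.7 × 10 = 147 N down at 1.01 m → arm 1.01 m, τ = 147 × 1.01 = 148.5 N·m counterclockwise.
Potted plant: 4.72 × 10 = 47.2 N down at 0.99 m → arm 1.03 m, τ = 47.2 × 1.03 = 48.62 N·m counterclockwise.
Crate: 34.5 × 10 = 345 N down at 0.148 m → arm 1.872 m, τ = 345 × 1.872 = 645.8 N·m counterclockwise.
Bag of cement: 42.2 × 10 = 422 N down at 1.63 m → arm 0.39 m, τ = 422 × 0.39 = 164.6 N·m counterclockwise.
Net moment of the loads = 1008 N·m counterclockwise.
The upward force F acts at the left end, arm 2.02 m, giving F × 2.02 clockwise.
Στ = 0 ⇒ F × 2.02 = 1008 ⇒ F = 1008 / 2.02 = 499 N.

F ≈ 499 N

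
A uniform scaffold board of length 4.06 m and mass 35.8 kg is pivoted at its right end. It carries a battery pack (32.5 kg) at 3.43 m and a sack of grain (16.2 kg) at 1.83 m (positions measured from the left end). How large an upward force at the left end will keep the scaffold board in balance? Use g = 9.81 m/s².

Take moments about the right end.
Beam weight: 35.8 × 9.81 = 351.2 N down at 2.03 m → arm 2.03 m, τ = 351.2 × 2.03 = 712.9 N·m counterclockwise.
Battery pack: 32.5 × 9.81 = 318.8 N down at 3.43 m → arm 0.63 m, τ = 318.8 × 0.63 = 200.8 N·m counterclockwise.
Sack of grain: 16.2 × 9.81 = 158.9 N down at 1.83 m → arm 2.23 m, τ = 158.9 × 2.23 = 354.3 N·m counterclockwise.
Net moment of the loads = 1268 N·m counterclockwise.
The upward force F acts at the left end, arm 4.06 m, giving F × 4.06 clockwise.
For rotational equilibrium, F × 4.06 = 1268, so F = 1268 / 4.06 = 312 N.

F ≈ 312 N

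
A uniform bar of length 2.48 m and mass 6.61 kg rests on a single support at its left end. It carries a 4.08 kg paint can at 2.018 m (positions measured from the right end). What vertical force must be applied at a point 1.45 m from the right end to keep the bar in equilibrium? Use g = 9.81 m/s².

Taking torques about the left end:
Beam weight: 6.61 × 9.81 = 64.84 N down at 1.24 m → arm 1.24 m, τ = 64.84 × 1.24 = 80.4 N·m clockwise.
Paint can: 4.08 × 9.81 = 40.02 N down at 2.018 m → arm 0.462 m, τ = 40.02 × 0.462 = 18.49 N·m clockwise.
Net moment of the loads = 98.89 N·m clockwise.
The upward force F acts at a point 1.45 m from the right end, arm 1.03 m, giving F × 1.03 counterclockwise.
Στ = 0 ⇒ F × 1.03 = 98.89 ⇒ F = 98.89 / 1.03 = 96 N.

F ≈ 96 N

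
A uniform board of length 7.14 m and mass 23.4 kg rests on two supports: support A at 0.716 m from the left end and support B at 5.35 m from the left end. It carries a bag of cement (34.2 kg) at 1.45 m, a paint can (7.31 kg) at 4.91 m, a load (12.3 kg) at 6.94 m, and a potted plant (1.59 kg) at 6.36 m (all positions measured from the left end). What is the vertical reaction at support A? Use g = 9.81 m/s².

R_A ≈ 333 N

Choose support B as the axis so its reaction then has zero moment arm.
Beam weight: 23.4 × 9.81 = 229.6 N down at 3.57 m → arm 1.78 m, τ = 229.6 × 1.78 = 408.7 N·m counterclockwise.
Bag of cement: 34.2 × 9.81 = 335.5 N down at 1.45 m → arm 3.9 m, τ = 335.5 × 3.9 = 1308 N·m counterclockwise.
Paint can: 7.31 × 9.81 = 71.71 N down at 4.91 m → arm 0.44 m, τ = 71.71 × 0.44 = 31.55 N·m counterclockwise.
Load: 12.3 × 9.81 = 120.7 N down at 6.94 m → arm 1.59 m, τ = 120.7 × 1.59 = 191.9 N·m clockwise.
Potted plant: 1.59 × 9.81 = 15.6 N down at 6.36 m → arm 1.01 m, τ = 15.6 × 1.01 = 15.76 N·m clockwise.
Net load moment about support B = 1541 N·m counterclockwise.
Reaction R at support A is upward at 0.716 m, arm 4.634 m → moment R × 4.634 clockwise.
For rotational equilibrium, R × 4.634 = 1541, so R = 333 N.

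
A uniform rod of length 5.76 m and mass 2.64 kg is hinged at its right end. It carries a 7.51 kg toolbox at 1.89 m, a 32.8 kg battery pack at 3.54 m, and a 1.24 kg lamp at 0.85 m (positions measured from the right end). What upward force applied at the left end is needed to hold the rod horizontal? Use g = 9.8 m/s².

F ≈ 236 N

Taking torques about the right end:
Beam weight: 2.64 × 9.8 = 25.87 N down at 2.88 m → arm 2.88 m, τ = 25.87 × 2.88 = 74.51 N·m counterclockwise.
Toolbox: 7.51 × 9.8 = 73.6 N down at 1.89 m → arm 1.89 m, τ = 73.6 × 1.89 = 139.1 N·m counterclockwise.
Battery pack: 32.8 × 9.8 = 321.4 N down at 3.54 m → arm 3.54 m, τ = 321.4 × 3.54 = 1138 N·m counterclockwise.
Lamp: 1.24 × 9.8 = 12.15 N down at 0.85 m → arm 0.85 m, τ = 12.15 × 0.85 = 10.33 N·m counterclockwise.
Net moment of the loads = 1362 N·m counterclockwise.
The upward force F acts at the left end, arm 5.76 m, giving F × 5.76 clockwise.
Στ = 0 ⇒ F × 5.76 = 1362 ⇒ F = 1362 / 5.76 = 236 N.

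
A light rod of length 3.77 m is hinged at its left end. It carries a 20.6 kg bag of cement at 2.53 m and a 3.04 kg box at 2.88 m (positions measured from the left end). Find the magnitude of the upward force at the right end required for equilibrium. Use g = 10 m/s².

About the left end:
Bag of cement: 20.6 × 10 = 206 N down at 2.53 m → arm 2.53 m, τ = 206 × 2.53 = 521.2 N·m clockwise.
Box: 3.04 × 10 = 30.4 N down at 2.88 m → arm 2.88 m, τ = 30.4 × 2.88 = 87.55 N·m clockwise.
Net moment of the loads = 608.8 N·m clockwise.
The upward force F acts at the right end, arm 3.77 m, giving F × 3.77 counterclockwise.
For rotational equilibrium, F × 3.77 = 608.8, so F = 608.8 / 3.77 = 161 N.

F ≈ 161 N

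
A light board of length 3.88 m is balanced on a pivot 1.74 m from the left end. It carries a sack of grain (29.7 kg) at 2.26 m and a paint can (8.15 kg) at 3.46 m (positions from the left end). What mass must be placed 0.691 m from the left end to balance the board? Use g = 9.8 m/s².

Sum moments about the pivot (at 1.74 m from the left end) (the support reaction has zero arm there).
Sack of grain: 29.7 × 9.8 = 291.1 N down at 2.26 m → arm 0.52 m, τ = 291.1 × 0.52 = 151.4 N·m clockwise.
Paint can: 8.15 × 9.8 = 79.87 N down at 3.46 m → arm 1.72 m, τ = 79.87 × 1.72 = 137.4 N·m clockwise.
Net moment of known loads = 288.8 N·m clockwise.
An unknown mass m at 0.691 m has arm 1.049 m; its moment is m·g·1.049 counterclockwise.
For rotational equilibrium, m × 9.8 × 1.049 = 288.8, so m = 288.8 / (9.8 × 1.049) = 28.1 kg.

m ≈ 28.1 kg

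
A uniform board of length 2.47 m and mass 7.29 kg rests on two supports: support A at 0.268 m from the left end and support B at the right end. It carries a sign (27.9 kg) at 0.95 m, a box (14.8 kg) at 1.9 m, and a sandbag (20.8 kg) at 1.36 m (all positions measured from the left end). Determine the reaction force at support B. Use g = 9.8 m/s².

R_B ≈ 325 N

Sum moments about support A (its reaction then has zero moment arm).
Beam weight: 7.29 × 9.8 = 71.44 N down at 1.235 m → arm 0.967 m, τ = 71.44 × 0.967 = 69.08 N·m clockwise.
Sign: 27.9 × 9.8 = 273.4 N down at 0.95 m → arm 0.682 m, τ = 273.4 × 0.682 = 186.5 N·m clockwise.
Box: 14.8 × 9.8 = 145 N down at 1.9 m → arm 1.632 m, τ = 145 × 1.632 = 236.6 N·m clockwise.
Sandbag: 20.8 × 9.8 = 203.8 N down at 1.36 m → arm 1.092 m, τ = 203.8 × 1.092 = 222.5 N·m clockwise.
Net load moment about support A = 714.7 N·m clockwise.
Reaction R at support B is upward at 2.47 m, arm 2.202 m → moment R × 2.202 counterclockwise.
Balancing moments: R × 2.202 = 714.7, giving R = 325 N.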